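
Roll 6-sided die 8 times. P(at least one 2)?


P(no 2)^8 = (5/6)^8 = 390625/1679616
P(≥1) = 1 - 390625/1679616 = 1288991/1679616

P = 1288991/1679616 ≈ 76.74%


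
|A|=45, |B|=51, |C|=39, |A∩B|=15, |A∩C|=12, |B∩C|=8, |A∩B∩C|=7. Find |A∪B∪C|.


|A∪B∪C| = 45+51+39-15-12-8+7 = 107

|A∪B∪C| = 107


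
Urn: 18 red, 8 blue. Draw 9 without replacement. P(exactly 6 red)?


Hypergeometric: C(18,6)×C(8,3)/C(26,9)
= 18564×56/3124550 = 39984/120175

P(X=6) = 39984/120175 ≈ 33.27%


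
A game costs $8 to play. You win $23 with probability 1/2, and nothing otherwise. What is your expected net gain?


E[gain] = (23-8)×1/2 + (-8)×1/2
= 15/2 - 4 = 7/2

Expected net gain = $7/2 ≈ $3.50


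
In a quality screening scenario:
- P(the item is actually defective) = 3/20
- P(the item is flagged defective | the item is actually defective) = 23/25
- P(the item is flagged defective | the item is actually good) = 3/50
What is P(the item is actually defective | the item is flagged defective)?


Using Bayes' theorem:
P(A|B) = P(B|A)·P(A) / P(B)

P(the item is flagged defective) = 23/25 × 3/20 + 3/50 × 17/20
= 69/500 + 51/1000 = 189/1000

P(the item is actually defective|the item is flagged defective) = (69/500) / (189/1000) = 46/63

P(the item is actually defective|the item is flagged defective) = 46/63 ≈ 73.02%


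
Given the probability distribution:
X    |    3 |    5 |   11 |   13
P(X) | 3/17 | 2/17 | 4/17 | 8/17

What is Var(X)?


E[X] = 167/17
E[X²] = 1913/17
Var(X) = E[X²] - (E[X])² = 1913/17 - 27889/289 = 4632/289

Var(X) = 4632/289 ≈ 16.0277


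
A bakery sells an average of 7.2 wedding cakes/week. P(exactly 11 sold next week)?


Poisson(λ=7.2): P(X=11) = e^(-λ)×λ^k/k!
= e^(-7.2) × 7.2^11 / 11!
≈ 0.0007465858084 × 2695612494.69 / 39916800 ≈ 0.050418

P(X=11) ≈ 0.050418 ≈ 5.04%


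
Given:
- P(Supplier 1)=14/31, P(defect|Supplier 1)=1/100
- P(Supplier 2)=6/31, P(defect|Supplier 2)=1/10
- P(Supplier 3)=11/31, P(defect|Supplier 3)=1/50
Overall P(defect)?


P(B) = Σ P(B|Aᵢ)×P(Aᵢ)
  1/100×14/31 = 7/1550
  1/10×6/31 = 3/155
  1/50×11/31 = 11/1550
Sum = 24/775

P(defect) = 24/775 ≈ 3.10%


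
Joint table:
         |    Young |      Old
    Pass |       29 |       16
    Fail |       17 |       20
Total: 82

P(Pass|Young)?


P(Pass|Young) = 29/(29+17) = 29/46

P = 29/46 ≈ 63.04%


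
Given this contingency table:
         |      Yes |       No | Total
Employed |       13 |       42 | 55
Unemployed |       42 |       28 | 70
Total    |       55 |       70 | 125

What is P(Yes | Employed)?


P(Yes | Employed) = 13/(13+42) = 13/55

P(Yes|Employed) = 13/55 ≈ 23.64%


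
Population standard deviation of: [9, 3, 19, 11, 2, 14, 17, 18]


Mean = 93/8
  (9-93/8)²=441/64
  (3-93/8)²=4761/64
  (19-93/8)²=3481/64
  (11-93/8)²=25/64
  (2-93/8)²=5929/64
  (14-93/8)²=361/64
  (17-93/8)²=1849/64
  (18-93/8)²=2601/64
Σ(x-μ)² = 2431/8
σ² = (2431/8)/8 = 2431/64

σ = √(2431/64) ≈ 6.1631


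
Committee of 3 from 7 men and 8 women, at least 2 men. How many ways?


Count by #men:
  2M,1W: C(7,2)×C(8,1)=168
  3M,0W: C(7,3)×C(8,0)=35
Total = 203

203


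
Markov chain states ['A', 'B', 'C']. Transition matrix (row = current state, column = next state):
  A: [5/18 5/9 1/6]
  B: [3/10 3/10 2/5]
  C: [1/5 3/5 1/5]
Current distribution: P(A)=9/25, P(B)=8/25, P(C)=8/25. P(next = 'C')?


P(next=C) = Σᵢ P(now=i)×P(i→C)
= 9/25×1/6 + 8/25×2/5 + 8/25×1/5
= 3/50 + 16/125 + 8/125 = 63/250

P = 63/250 ≈ 0.2520


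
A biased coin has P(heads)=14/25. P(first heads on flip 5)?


Geometric: P(X=5) = (1-p)^(k-1)×p = (11/25)^4×14/25 = 204974/9765625

P(X=5) = 204974/9765625 ≈ 2.10%


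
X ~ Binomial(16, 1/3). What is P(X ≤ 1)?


P(X ≤ 1) = Σ P(X=i) for i=0..1
P(X=0) = 65536/43046721
P(X=1) = 524288/43046721
Sum = 65536/4782969

P(X ≤ 1) = 65536/4782969 ≈ 1.37%


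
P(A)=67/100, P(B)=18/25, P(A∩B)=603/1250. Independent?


P(A)×P(B) = 603/1250
P(A∩B) = 603/1250
Equal ✓ → Independent

Yes, independent


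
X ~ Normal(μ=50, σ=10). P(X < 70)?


z = (70-50)/10 = 2.0
P(Z < 2.0) = 0.9772

P(X < 70) ≈ 0.9772


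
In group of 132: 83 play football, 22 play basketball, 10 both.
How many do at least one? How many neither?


|A∪B| = 83+22-10 = 95
Neither = 132-95 = 37

At least one: 95; Neither: 37


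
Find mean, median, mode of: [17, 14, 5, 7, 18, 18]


Sorted: [5, 7, 14, 17, 18, 18]
Mean = 79/6
Median = 31/2
Freq: {17: 1, 14: 1, 5: 1, 7: 1, 18: 2}
Mode: [18]

Mean=79/6, Median=31/2, Mode=18


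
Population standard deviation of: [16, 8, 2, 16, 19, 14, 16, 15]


Mean = 106/8 = 53/4
  (16-53/4)²=121/16
  (8-53/4)²=441/16
  (2-53/4)²=2025/16
  (16-53/4)²=121/16
  (19-53/4)²=529/16
  (14-53/4)²=9/16
  (16-53/4)²=121/16
  (15-53/4)²=49/16
Σ(x-μ)² = 427/2
σ² = (427/2)/8 = 427/16

σ = √(427/16) ≈ 5.1660


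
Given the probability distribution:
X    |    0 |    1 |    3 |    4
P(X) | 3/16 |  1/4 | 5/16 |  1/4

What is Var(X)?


E[X] = 35/16
E[X²] = 113/16
Var(X) = E[X²] - (E[X])² = 113/16 - 1225/256 = 583/256

Var(X) = 583/256 ≈ 2.2773


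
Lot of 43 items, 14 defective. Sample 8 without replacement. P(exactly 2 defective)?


Hypergeometric: C(14,2)×C(29,6)/C(43,8)
= 91×475020/145008513 = 369460/1239389

P(X=2) = 369460/1239389 ≈ 29.81%


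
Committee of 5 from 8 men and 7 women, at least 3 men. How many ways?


Count by #men:
  3M,2W: C(8,3)×C(7,2)=1176
  4M,1W: C(8,4)×C(7,1)=490
  5M,0W: C(8,5)×C(7,0)=56
Total = 1722

1722


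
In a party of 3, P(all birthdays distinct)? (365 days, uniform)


P(all different) = Π(365-i)/365 for i=0..2
= (365/365)×(364/365)×...×(363/365)
= 0.991796

P ≈ 0.9918 ≈ 99.18%


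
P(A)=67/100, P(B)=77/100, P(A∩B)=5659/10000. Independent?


P(A)×P(B) = 5159/10000
P(A∩B) = 5659/10000
Not equal → NOT independent

No, not independent


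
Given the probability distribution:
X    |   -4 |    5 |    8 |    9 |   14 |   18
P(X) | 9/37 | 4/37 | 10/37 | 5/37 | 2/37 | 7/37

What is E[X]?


E[X] = Σ x·P(X=x)
= (-4)×(9/37) + (5)×(4/37) + (8)×(10/37) + (9)×(5/37) + (14)×(2/37) + (18)×(7/37)
= 263/37

E[X] = 263/37


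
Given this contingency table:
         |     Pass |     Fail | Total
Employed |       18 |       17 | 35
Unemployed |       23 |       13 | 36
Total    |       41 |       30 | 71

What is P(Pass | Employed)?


P(Pass | Employed) = 18/(18+17) = 18/35

P(Pass|Employed) = 18/35 ≈ 51.43%


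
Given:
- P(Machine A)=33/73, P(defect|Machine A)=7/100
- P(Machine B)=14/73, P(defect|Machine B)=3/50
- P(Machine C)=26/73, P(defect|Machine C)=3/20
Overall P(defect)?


P(B) = Σ P(B|Aᵢ)×P(Aᵢ)
  7/100×33/73 = 231/7300
  3/50×14/73 = 21/1825
  3/20×26/73 = 39/730
Sum = 141/1460

P(defect) = 141/1460 ≈ 9.66%


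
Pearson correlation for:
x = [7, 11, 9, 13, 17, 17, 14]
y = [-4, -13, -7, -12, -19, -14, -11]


n=7, Σx=88, Σy=-80, Σxy=-1105, Σx²=1194, Σy²=1056
r = (7×(-1105) - 88×(-80))/√((7×1194 - 88²)(7×1056 - (-80)²))
= -695/√(614×992) = -695/√609088 ≈ -695/780.4409 ≈ -0.8905

r ≈ -0.8905


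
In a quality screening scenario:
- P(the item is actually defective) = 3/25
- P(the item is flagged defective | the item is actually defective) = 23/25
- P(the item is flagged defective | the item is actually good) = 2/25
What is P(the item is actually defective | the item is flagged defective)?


Using Bayes' theorem:
P(A|B) = P(B|A)·P(A) / P(B)

P(the item is flagged defective) = 23/25 × 3/25 + 2/25 × 22/25
= 69/625 + 44/625 = 113/625

P(the item is actually defective|the item is flagged defective) = (69/625) / (113/625) = 69/113

P(the item is actually defective|the item is flagged defective) = 69/113 ≈ 61.06%


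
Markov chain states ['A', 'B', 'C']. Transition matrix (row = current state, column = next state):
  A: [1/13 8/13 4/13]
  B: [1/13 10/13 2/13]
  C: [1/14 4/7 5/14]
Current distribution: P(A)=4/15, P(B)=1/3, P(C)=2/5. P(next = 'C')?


P(next=C) = Σᵢ P(now=i)×P(i→C)
= 4/15×4/13 + 1/3×2/13 + 2/5×5/14
= 16/195 + 2/39 + 1/7 = 29/105

P = 29/105 ≈ 0.2762


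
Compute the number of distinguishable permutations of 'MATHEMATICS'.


Letters: 11, freq: {'M': 2, 'A': 2, 'T': 2, 'H': 1, 'E': 1, 'I': 1, 'C': 1, 'S': 1}
11!/(2!×2!×2!×1!×1!×1!×1!×1!) = 39916800/8 = 4989600

4989600


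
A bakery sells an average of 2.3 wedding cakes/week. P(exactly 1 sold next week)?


Poisson(λ=2.3): P(X=1) = e^(-λ)×λ^k/k!
= e^(-2.3) × 2.3^1 / 1!
≈ 0.1002588437 × 2.3 / 1 ≈ 0.230595

P(X=1) ≈ 0.230595 ≈ 23.06%


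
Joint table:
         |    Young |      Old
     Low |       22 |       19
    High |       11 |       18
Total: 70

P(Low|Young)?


P(Low|Young) = 22/(22+11) = 22/33 = 2/3

P = 2/3 ≈ 66.67%


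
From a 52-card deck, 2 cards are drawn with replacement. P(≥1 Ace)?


P(not a Ace) = 48/52 = 12/13
P(none in 2 draws) = (12/13)^2 = 144/169
P(≥1 Ace) = 1 - 144/169 = 25/169

P = 25/169 ≈ 14.79%


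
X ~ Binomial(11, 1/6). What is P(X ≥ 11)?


P(X ≥ 11) = Σ P(X=i) for i=11..11
P(X=11) = 1/362797056
Sum = 1/362797056

P(X ≥ 11) = 1/362797056 ≈ 0.00%


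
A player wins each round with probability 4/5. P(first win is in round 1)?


Geometric: P(X=1) = (1-p)^(k-1)×p = (1/5)^0×4/5 = 4/5

P(X=1) = 4/5 ≈ 80.00%


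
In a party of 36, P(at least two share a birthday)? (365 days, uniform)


P(all different) = Π(365-i)/365 for i=0..35
= 0.167818
P(match) = 1 - 0.167818 = 0.832182

P ≈ 0.8322 ≈ 83.22%


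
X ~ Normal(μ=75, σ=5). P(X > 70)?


z = (70-75)/5 = -1.0
P(X > 70) = 1 - P(Z ≤ -1.0) = 1 - 0.1587 = 0.8413

P(X > 70) ≈ 0.8413


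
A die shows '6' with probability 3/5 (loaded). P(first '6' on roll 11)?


Geometric: P(X=11) = (1-p)^(k-1)×p = (2/5)^10×3/5 = 3072/48828125

P(X=11) = 3072/48828125 ≈ 0.01%


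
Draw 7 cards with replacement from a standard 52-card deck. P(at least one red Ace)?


P(not a red Ace) = 50/52 = 25/26
P(none in 7 draws) = (25/26)^7 = 6103515625/8031810176
P(≥1 red Ace) = 1 - 6103515625/8031810176 = 1928294551/8031810176

P = 1928294551/8031810176 ≈ 24.01%


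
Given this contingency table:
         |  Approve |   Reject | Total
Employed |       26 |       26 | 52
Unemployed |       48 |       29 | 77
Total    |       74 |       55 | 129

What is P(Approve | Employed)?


P(Approve | Employed) = 26/(26+26) = 26/52 = 1/2

P(Approve|Employed) = 1/2 ≈ 50.00%


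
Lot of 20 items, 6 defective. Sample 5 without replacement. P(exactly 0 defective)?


Hypergeometric: C(6,0)×C(14,5)/C(20,5)
= 1×2002/15504 = 1001/7752

P(X=0) = 1001/7752 ≈ 12.91%


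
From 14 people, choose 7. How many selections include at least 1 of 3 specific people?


Complement: C(14,7) - C(11,7) = 3432 - 330 = 3102

3102


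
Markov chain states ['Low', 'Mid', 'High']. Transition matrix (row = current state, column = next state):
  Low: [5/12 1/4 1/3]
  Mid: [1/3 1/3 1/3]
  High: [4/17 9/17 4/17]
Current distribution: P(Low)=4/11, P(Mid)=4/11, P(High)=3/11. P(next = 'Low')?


P(next=Low) = Σᵢ P(now=i)×P(i→Low)
= 4/11×5/12 + 4/11×1/3 + 3/11×4/17
= 5/33 + 4/33 + 12/187 = 63/187

P = 63/187 ≈ 0.3369


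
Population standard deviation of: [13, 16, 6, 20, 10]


Mean = 65/5 = 13
  (13-13)²=0
  (16-13)²=9
  (6-13)²=49
  (20-13)²=49
  (10-13)²=9
Σ(x-μ)² = 116
σ² = 116/5

σ = √(116/5) ≈ 4.8166


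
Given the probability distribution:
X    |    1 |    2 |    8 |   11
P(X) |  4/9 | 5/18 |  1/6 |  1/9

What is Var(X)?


E[X] = 32/9
E[X²] = 77/3
Var(X) = E[X²] - (E[X])² = 77/3 - 1024/81 = 1055/81

Var(X) = 1055/81 ≈ 13.0247


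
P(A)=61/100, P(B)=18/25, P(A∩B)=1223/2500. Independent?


P(A)×P(B) = 549/1250
P(A∩B) = 1223/2500
Not equal → NOT independent

No, not independent


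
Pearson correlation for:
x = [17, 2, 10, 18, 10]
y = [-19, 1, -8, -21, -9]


n=5, Σx=57, Σy=-56, Σxy=-869, Σx²=817, Σy²=948
r = (5×(-869) - 57×(-56))/√((5×817 - 57²)(5×948 - (-56)²))
= -1153/√(836×1604) = -1153/√1340944 ≈ -1153/1157.9914 ≈ -0.9957

r ≈ -0.9957


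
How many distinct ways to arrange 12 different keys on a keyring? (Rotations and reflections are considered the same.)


Free circular arrangements: rotations and reflections both identified.
(n-1)!/2 = 11!/2 = 39916800/2 = 19958400

19958400


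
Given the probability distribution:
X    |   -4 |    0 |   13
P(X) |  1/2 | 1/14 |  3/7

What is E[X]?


E[X] = Σ x·P(X=x)
= (-4)×(1/2) + (0)×(1/14) + (13)×(3/7)
= 25/7

E[X] = 25/7


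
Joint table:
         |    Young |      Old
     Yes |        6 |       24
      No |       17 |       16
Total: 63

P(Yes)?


P(Yes) = (6+24)/63 = 30/63 = 10/21

P(Yes) = 10/21 ≈ 47.62%


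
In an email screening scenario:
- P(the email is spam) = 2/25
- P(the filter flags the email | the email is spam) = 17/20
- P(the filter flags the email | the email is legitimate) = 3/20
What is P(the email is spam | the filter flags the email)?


Using Bayes' theorem:
P(A|B) = P(B|A)·P(A) / P(B)

P(the filter flags the email) = 17/20 × 2/25 + 3/20 × 23/25
= 17/250 + 69/500 = 103/500

P(the email is spam|the filter flags the email) = (17/250) / (103/500) = 34/103

P(the email is spam|the filter flags the email) = 34/103 ≈ 33.01%


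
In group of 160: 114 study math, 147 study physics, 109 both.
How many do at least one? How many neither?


|A∪B| = 114+147-109 = 152
Neither = 160-152 = 8

At least one: 152; Neither: 8


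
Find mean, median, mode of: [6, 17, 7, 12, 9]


Sorted: [6, 7, 9, 12, 17]
Mean = 51/5
Median = 9
Freq: {6: 1, 17: 1, 7: 1, 12: 1, 9: 1}
Mode: No mode

Mean=51/5, Median=9, Mode=No mode


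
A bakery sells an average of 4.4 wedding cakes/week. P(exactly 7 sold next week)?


Poisson(λ=4.4): P(X=7) = e^(-λ)×λ^k/k!
= e^(-4.4) × 4.4^7 / 7!
≈ 0.0122773399 × 31927.7809664 / 5040 ≈ 0.077775

P(X=7) ≈ 0.077775 ≈ 7.78%


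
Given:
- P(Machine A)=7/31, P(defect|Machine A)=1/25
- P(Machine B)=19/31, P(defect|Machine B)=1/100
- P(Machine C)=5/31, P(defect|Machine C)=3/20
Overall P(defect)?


P(B) = Σ P(B|Aᵢ)×P(Aᵢ)
  1/25×7/31 = 7/775
  1/100×19/31 = 19/3100
  3/20×5/31 = 3/124
Sum = 61/1550

P(defect) = 61/1550 ≈ 3.94%


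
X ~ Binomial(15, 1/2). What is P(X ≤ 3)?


P(X ≤ 3) = Σ P(X=i) for i=0..3
P(X=0) = 1/32768
P(X=1) = 15/32768
P(X=2) = 105/32768
P(X=3) = 455/32768
Sum = 9/512

P(X ≤ 3) = 9/512 ≈ 1.76%


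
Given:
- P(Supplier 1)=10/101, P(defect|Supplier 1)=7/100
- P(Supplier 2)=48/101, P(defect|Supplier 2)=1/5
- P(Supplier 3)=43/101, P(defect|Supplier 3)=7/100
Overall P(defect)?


P(B) = Σ P(B|Aᵢ)×P(Aᵢ)
  7/100×10/101 = 7/1010
  1/5×48/101 = 48/505
  7/100×43/101 = 301/10100
Sum = 1331/10100

P(defect) = 1331/10100 ≈ 13.18%


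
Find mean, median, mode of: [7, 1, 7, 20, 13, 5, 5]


Sorted: [1, 5, 5, 7, 7, 13, 20]
Mean = 58/7
Median = 7
Freq: {7: 2, 1: 1, 20: 1, 13: 1, 5: 2}
Mode: [5, 7]

Mean=58/7, Median=7, Mode=[5, 7]


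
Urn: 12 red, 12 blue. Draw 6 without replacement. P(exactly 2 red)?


Hypergeometric: C(12,2)×C(12,4)/C(24,6)
= 66×495/134596 = 1485/6118

P(X=2) = 1485/6118 ≈ 24.27%


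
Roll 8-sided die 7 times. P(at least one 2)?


P(no 2)^7 = (7/8)^7 = 823543/2097152
P(≥1) = 1 - 823543/2097152 = 1273609/2097152

P = 1273609/2097152 ≈ 60.73%


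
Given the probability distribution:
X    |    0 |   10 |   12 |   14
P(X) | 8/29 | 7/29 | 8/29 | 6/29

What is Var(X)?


E[X] = 250/29
E[X²] = 3028/29
Var(X) = E[X²] - (E[X])² = 3028/29 - 62500/841 = 25312/841

Var(X) = 25312/841 ≈ 30.0975


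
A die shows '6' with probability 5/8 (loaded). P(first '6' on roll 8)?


Geometric: P(X=8) = (1-p)^(k-1)×p = (3/8)^7×5/8 = 10935/16777216

P(X=8) = 10935/16777216 ≈ 0.07%


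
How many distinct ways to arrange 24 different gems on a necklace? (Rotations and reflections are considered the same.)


Free circular arrangements: rotations and reflections both identified.
(n-1)!/2 = 23!/2 = 25852016738884976640000/2 = 12926008369442488320000

12926008369442488320000


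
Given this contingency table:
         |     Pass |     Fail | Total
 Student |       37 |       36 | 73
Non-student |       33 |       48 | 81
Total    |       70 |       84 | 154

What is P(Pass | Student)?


P(Pass | Student) = 37/(37+36) = 37/73

P(Pass|Student) = 37/73 ≈ 50.68%


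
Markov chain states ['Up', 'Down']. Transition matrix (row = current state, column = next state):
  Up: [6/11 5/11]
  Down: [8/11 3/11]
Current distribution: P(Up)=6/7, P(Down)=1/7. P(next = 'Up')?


P(next=Up) = Σᵢ P(now=i)×P(i→Up)
= 6/7×6/11 + 1/7×8/11
= 36/77 + 8/77 = 4/7

P = 4/7 ≈ 0.5714


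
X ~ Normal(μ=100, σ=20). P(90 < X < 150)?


z₁=(90-100)/20=-0.5, z₂=(150-100)/20=2.5
P = Φ(2.5) - Φ(-0.5) = 0.993790 - 0.308538 = 0.685252 ≈ 0.6853

P(90 < X < 150) ≈ 0.6853


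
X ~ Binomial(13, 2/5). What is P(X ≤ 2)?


P(X ≤ 2) = Σ P(X=i) for i=0..2
P(X=0) = 1594323/1220703125
P(X=1) = 13817466/1220703125
P(X=2) = 55269864/1220703125
Sum = 70681653/1220703125

P(X ≤ 2) = 70681653/1220703125 ≈ 5.79%


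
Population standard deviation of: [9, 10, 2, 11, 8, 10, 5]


Mean = 55/7
  (9-55/7)²=64/49
  (10-55/7)²=225/49
  (2-55/7)²=1681/49
  (11-55/7)²=484/49
  (8-55/7)²=1/49
  (10-55/7)²=225/49
  (5-55/7)²=400/49
Σ(x-μ)² = 440/7
σ² = (440/7)/7 = 440/49

σ = √(440/49) ≈ 2.9966


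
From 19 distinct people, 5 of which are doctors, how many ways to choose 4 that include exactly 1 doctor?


Choose 1 of the 5 doctors and 3 of the other 14 people:
C(5,1)×C(14,3) = 5×364 = 1820

1820


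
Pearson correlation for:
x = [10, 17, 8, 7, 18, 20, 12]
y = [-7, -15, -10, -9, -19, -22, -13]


n=7, Σx=92, Σy=-95, Σxy=-1406, Σx²=1370, Σy²=1469
r = (7×(-1406) - 92×(-95))/√((7×1370 - 92²)(7×1469 - (-95)²))
= -1102/√(1126×1258) = -1102/√1416508 ≈ -1102/1190.1714 ≈ -0.9259

r ≈ -0.9259


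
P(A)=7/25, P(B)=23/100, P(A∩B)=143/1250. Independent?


P(A)×P(B) = 161/2500
P(A∩B) = 143/1250
Not equal → NOT independent

No, not independent


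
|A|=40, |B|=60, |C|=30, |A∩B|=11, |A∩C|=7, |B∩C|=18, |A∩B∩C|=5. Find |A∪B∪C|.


|A∪B∪C| = 40+60+30-11-7-18+5 = 99

|A∪B∪C| = 99


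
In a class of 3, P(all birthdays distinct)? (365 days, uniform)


P(all different) = Π(365-i)/365 for i=0..2
= (365/365)×(364/365)×...×(363/365)
= 0.991796

P ≈ 0.9918 ≈ 99.18%


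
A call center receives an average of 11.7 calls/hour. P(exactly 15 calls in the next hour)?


Poisson(λ=11.7): P(X=15) = e^(-λ)×λ^k/k!
= e^(-11.7) × 11.7^15 / 15!
≈ 8.293819161e-06 × 1.05387214599e+16 / 1307674368000 ≈ 0.066841

P(X=15) ≈ 0.066841 ≈ 6.68%


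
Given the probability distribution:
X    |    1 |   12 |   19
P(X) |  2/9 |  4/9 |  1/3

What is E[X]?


E[X] = Σ x·P(X=x)
= (1)×(2/9) + (12)×(4/9) + (19)×(1/3)
= 107/9

E[X] = 107/9


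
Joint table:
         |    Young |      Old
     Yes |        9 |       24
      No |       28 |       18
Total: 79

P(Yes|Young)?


P(Yes|Young) = 9/(9+28) = 9/37

P = 9/37 ≈ 24.32%


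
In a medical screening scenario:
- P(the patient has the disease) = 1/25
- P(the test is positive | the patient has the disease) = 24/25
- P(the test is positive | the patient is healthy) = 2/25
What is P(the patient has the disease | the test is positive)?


Using Bayes' theorem:
P(A|B) = P(B|A)·P(A) / P(B)

P(the test is positive) = 24/25 × 1/25 + 2/25 × 24/25
= 24/625 + 48/625 = 72/625

P(the patient has the disease|the test is positive) = (24/625) / (72/625) = 1/3

P(the patient has the disease|the test is positive) = 1/3 ≈ 33.33%


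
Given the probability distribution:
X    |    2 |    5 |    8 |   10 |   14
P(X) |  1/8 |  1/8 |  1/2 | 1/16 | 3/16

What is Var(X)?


E[X] = 65/8
E[X²] = 629/8
Var(X) = E[X²] - (E[X])² = 629/8 - 4225/64 = 807/64

Var(X) = 807/64 ≈ 12.6094


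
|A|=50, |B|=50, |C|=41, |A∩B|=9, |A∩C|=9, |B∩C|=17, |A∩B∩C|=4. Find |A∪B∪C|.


|A∪B∪C| = 50+50+41-9-9-17+4 = 110

|A∪B∪C| = 110


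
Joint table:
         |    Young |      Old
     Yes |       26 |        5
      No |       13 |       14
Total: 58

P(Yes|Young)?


P(Yes|Young) = 26/(26+13) = 26/39 = 2/3

P = 2/3 ≈ 66.67%


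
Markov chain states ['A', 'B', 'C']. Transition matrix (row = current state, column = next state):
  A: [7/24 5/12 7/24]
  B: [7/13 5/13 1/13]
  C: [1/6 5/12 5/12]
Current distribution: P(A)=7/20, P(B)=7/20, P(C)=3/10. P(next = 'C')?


P(next=C) = Σᵢ P(now=i)×P(i→C)
= 7/20×7/24 + 7/20×1/13 + 3/10×5/12
= 49/480 + 7/260 + 1/8 = 317/1248

P = 317/1248 ≈ 0.2540


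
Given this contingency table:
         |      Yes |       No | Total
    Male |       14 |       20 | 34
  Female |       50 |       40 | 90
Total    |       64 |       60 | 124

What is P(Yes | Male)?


P(Yes | Male) = 14/(14+20) = 14/34 = 7/17

P(Yes|Male) = 7/17 ≈ 41.18%


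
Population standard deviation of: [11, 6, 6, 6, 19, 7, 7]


Mean = 62/7
  (11-62/7)²=225/49
  (6-62/7)²=400/49
  (6-62/7)²=400/49
  (6-62/7)²=400/49
  (19-62/7)²=5041/49
  (7-62/7)²=169/49
  (7-62/7)²=169/49
Σ(x-μ)² = 972/7
σ² = (972/7)/7 = 972/49

σ = √(972/49) ≈ 4.4538


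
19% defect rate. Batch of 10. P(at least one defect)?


P(all good) = (81/100)^10 = 12157665459056928801/100000000000000000000
P(≥1 defect) = 87842334540943071199/100000000000000000000

P = 87842334540943071199/100000000000000000000 ≈ 87.84%


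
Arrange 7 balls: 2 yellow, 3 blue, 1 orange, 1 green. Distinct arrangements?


7!/(2!×3!×1!×1!) = 420

420


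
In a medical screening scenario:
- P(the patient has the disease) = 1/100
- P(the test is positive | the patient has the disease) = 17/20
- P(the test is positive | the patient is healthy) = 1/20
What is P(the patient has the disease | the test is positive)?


Using Bayes' theorem:
P(A|B) = P(B|A)·P(A) / P(B)

P(the test is positive) = 17/20 × 1/100 + 1/20 × 99/100
= 17/2000 + 99/2000 = 29/500

P(the patient has the disease|the test is positive) = (17/2000) / (29/500) = 17/116

P(the patient has the disease|the test is positive) = 17/116 ≈ 14.66%


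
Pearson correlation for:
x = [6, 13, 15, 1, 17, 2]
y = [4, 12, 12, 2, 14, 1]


n=6, Σx=54, Σy=45, Σxy=602, Σx²=724, Σy²=505
r = (6×602 - 54×45)/√((6×724 - 54²)(6×505 - 45²))
= 1182/√(1428×1005) = 1182/√1435140 ≈ 1182/1197.9733 ≈ 0.9867

r ≈ 0.9867


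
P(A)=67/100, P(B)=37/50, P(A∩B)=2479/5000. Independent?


P(A)×P(B) = 2479/5000
P(A∩B) = 2479/5000
Equal ✓ → Independent

Yes, independent


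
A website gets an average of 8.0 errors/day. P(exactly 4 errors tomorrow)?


Poisson(λ=8.0): P(X=4) = e^(-λ)×λ^k/k!
= e^(-8.0) × 8.0^4 / 4!
≈ 0.0003354626279 × 4096 / 24 ≈ 0.057252

P(X=4) ≈ 0.057252 ≈ 5.73%


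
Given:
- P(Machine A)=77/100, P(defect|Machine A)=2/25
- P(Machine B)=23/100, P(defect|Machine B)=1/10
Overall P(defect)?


P(B) = Σ P(B|Aᵢ)×P(Aᵢ)
  2/25×77/100 = 77/1250
  1/10×23/100 = 23/1000
Sum = 423/5000

P(defect) = 423/5000 ≈ 8.46%


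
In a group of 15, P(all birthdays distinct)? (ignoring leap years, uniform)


P(all different) = Π(365-i)/365 for i=0..14
= (365/365)×(364/365)×...×(351/365)
= 0.747099

P ≈ 0.7471 ≈ 74.71%


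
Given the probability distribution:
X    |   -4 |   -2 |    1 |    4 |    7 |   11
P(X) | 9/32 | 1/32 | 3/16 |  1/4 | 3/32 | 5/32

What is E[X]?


E[X] = Σ x·P(X=x)
= (-4)×(9/32) + (-2)×(1/32) + (1)×(3/16) + (4)×(1/4) + (7)×(3/32) + (11)×(5/32)
= 19/8

E[X] = 19/8


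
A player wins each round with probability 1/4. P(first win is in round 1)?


Geometric: P(X=1) = (1-p)^(k-1)×p = (3/4)^0×1/4 = 1/4

P(X=1) = 1/4 ≈ 25.00%


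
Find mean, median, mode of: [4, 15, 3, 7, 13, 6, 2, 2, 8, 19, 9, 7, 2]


Sorted: [2, 2, 2, 3, 4, 6, 7, 7, 8, 9, 13, 15, 19]
Mean = 97/13
Median = 7
Freq: {4: 1, 15: 1, 3: 1, 7: 2, 13: 1, 6: 1, 2: 3, 8: 1, 19: 1, 9: 1}
Mode: [2]

Mean=97/13, Median=7, Mode=2


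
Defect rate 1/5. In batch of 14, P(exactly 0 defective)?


Binomial: P(X=0) = C(14,0)×p^0×(1-p)^14
= 1 × 1 × 268435456/6103515625 = 268435456/6103515625

P(X=0) = 268435456/6103515625 ≈ 4.40%


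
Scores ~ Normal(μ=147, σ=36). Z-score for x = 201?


z = (x - μ)/σ = (201 - 147)/36 = 1.5

z = 1.5


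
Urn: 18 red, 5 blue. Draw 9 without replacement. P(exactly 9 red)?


Hypergeometric: C(18,9)×C(5,0)/C(23,9)
= 48620×1/817190 = 26/437

P(X=9) = 26/437 ≈ 5.95%


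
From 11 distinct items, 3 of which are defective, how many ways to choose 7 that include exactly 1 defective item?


Choose 1 of the 3 defective items and 6 of the other 8 items:
C(3,1)×C(8,6) = 3×28 = 84

84


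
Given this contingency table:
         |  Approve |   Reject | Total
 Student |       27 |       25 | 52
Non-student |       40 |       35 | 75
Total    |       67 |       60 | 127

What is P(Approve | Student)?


P(Approve | Student) = 27/(27+25) = 27/52

P(Approve|Student) = 27/52 ≈ 51.92%


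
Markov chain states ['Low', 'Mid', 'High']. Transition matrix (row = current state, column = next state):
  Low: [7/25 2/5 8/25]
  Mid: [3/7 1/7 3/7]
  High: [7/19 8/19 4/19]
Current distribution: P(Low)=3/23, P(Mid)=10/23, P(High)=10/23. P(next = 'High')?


P(next=High) = Σᵢ P(now=i)×P(i→High)
= 3/23×8/25 + 10/23×3/7 + 10/23×4/19
= 24/575 + 30/161 + 40/437 = 24442/76475

P = 24442/76475 ≈ 0.3196


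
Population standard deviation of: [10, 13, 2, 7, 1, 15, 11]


Mean = 59/7
  (10-59/7)²=121/49
  (13-59/7)²=1024/49
  (2-59/7)²=2025/49
  (7-59/7)²=100/49
  (1-59/7)²=2704/49
  (15-59/7)²=2116/49
  (11-59/7)²=324/49
Σ(x-μ)² = 1202/7
σ² = (1202/7)/7 = 1202/49

σ = √(1202/49) ≈ 4.9528


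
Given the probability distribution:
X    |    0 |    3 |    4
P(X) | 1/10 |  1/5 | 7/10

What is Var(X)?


E[X] = 17/5
E[X²] = 13
Var(X) = E[X²] - (E[X])² = 13 - 289/25 = 36/25

Var(X) = 36/25 ≈ 1.4400


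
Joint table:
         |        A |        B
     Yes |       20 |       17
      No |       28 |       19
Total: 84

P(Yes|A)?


P(Yes|A) = 20/(20+28) = 20/48 = 5/12

P = 5/12 ≈ 41.67%


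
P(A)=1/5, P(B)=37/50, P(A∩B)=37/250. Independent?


P(A)×P(B) = 37/250
P(A∩B) = 37/250
Equal ✓ → Independent

Yes, independent


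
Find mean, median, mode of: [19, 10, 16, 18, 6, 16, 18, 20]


Sorted: [6, 10, 16, 16, 18, 18, 19, 20]
Mean = 123/8
Median = 17
Freq: {19: 1, 10: 1, 16: 2, 18: 2, 6: 1, 20: 1}
Mode: [16, 18]

Mean=123/8, Median=17, Mode=[16, 18]


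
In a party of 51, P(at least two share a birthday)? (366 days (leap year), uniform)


P(all different) = Π(366-i)/366 for i=0..50
= 0.025839
P(match) = 1 - 0.025839 = 0.974161

P ≈ 0.9742 ≈ 97.42%


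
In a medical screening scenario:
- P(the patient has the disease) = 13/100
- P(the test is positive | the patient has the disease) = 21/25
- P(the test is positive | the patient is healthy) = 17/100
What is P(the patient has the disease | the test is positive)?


Using Bayes' theorem:
P(A|B) = P(B|A)·P(A) / P(B)

P(the test is positive) = 21/25 × 13/100 + 17/100 × 87/100
= 273/2500 + 1479/10000 = 2571/10000

P(the patient has the disease|the test is positive) = (273/2500) / (2571/10000) = 364/857

P(the patient has the disease|the test is positive) = 364/857 ≈ 42.47%


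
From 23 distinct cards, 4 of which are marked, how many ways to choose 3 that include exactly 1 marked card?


Choose 1 of the 4 marked cards and 2 of the other 19 cards:
C(4,1)×C(19,2) = 4×171 = 684

684


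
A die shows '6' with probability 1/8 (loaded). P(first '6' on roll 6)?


Geometric: P(X=6) = (1-p)^(k-1)×p = (7/8)^5×1/8 = 16807/262144

P(X=6) = 16807/262144 ≈ 6.41%


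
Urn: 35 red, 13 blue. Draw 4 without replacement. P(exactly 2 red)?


Hypergeometric: C(35,2)×C(13,2)/C(48,4)
= 595×78/194580 = 1547/6486

P(X=2) = 1547/6486 ≈ 23.85%


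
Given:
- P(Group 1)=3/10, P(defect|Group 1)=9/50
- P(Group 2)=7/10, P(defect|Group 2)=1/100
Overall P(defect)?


P(B) = Σ P(B|Aᵢ)×P(Aᵢ)
  9/50×3/10 = 27/500
  1/100×7/10 = 7/1000
Sum = 61/1000

P(defect) = 61/1000 ≈ 6.10%


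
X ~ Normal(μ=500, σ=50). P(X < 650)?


z = (650-500)/50 = 3.0
P(Z < 3.0) = 0.9987

P(X < 650) ≈ 0.9987


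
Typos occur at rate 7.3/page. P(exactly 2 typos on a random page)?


Poisson(λ=7.3): P(X=2) = e^(-λ)×λ^k/k!
= e^(-7.3) × 7.3^2 / 2!
≈ 0.0006755387752 × 53.29 / 2 ≈ 0.018000

P(X=2) ≈ 0.018000 ≈ 1.80%


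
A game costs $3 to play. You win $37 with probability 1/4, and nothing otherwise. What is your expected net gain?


E[gain] = (37-3)×1/4 + (-3)×3/4
= 17/2 - 9/4 = 25/4

Expected net gain = $25/4 ≈ $6.25


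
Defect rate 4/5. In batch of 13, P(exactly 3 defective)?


Binomial: P(X=3) = C(13,3)×p^3×(1-p)^10
= 286 × 64/125 × 1/9765625 = 18304/1220703125

P(X=3) = 18304/1220703125 ≈ 0.00%


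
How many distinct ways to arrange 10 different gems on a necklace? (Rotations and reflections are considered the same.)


Free circular arrangements: rotations and reflections both identified.
(n-1)!/2 = 9!/2 = 362880/2 = 181440

181440


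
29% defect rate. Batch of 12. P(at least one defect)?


P(all good) = (71/100)^12 = 16409682740640811134241/1000000000000000000000000
P(≥1 defect) = 983590317259359188865759/1000000000000000000000000

P = 983590317259359188865759/1000000000000000000000000 ≈ 98.36%


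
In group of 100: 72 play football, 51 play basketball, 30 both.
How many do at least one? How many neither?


|A∪B| = 72+51-30 = 93
Neither = 100-93 = 7

At least one: 93; Neither: 7


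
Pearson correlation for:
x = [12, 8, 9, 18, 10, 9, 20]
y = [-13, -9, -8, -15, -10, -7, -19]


n=7, Σx=86, Σy=-81, Σxy=-1113, Σx²=1194, Σy²=1049
r = (7×(-1113) - 86×(-81))/√((7×1194 - 86²)(7×1049 - (-81)²))
= -825/√(962×782) = -825/√752284 ≈ -825/867.3431 ≈ -0.9512

r ≈ -0.9512


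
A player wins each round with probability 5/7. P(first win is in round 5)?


Geometric: P(X=5) = (1-p)^(k-1)×p = (2/7)^4×5/7 = 80/16807

P(X=5) = 80/16807 ≈ 0.48%


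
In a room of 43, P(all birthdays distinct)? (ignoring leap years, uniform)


P(all different) = Π(365-i)/365 for i=0..42
= (365/365)×(364/365)×...×(323/365)
= 0.076077

P ≈ 0.0761 ≈ 7.61%


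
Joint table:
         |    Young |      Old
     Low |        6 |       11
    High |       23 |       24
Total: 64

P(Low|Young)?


P(Low|Young) = 6/(6+23) = 6/29

P = 6/29 ≈ 20.69%


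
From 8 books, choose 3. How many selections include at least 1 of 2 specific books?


Complement: C(8,3) - C(6,3) = 56 - 20 = 36

36


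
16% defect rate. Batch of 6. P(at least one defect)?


P(all good) = (21/25)^6 = 85766121/244140625
P(≥1 defect) = 158374504/244140625

P = 158374504/244140625 ≈ 64.87%


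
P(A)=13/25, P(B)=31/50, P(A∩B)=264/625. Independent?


P(A)×P(B) = 403/1250
P(A∩B) = 264/625
Not equal → NOT independent

No, not independent


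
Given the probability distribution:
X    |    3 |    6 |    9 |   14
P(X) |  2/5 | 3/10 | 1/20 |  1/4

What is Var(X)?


E[X] = 139/20
E[X²] = 1349/20
Var(X) = E[X²] - (E[X])² = 1349/20 - 19321/400 = 7659/400

Var(X) = 7659/400 ≈ 19.1475


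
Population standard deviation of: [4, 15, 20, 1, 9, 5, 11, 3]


Mean = 68/8 = 17/2
  (4-17/2)²=81/4
  (15-17/2)²=169/4
  (20-17/2)²=529/4
  (1-17/2)²=225/4
  (9-17/2)²=1/4
  (5-17/2)²=49/4
  (11-17/2)²=25/4
  (3-17/2)²=121/4
Σ(x-μ)² = 300
σ² = 300/8 = 75/2

σ = √(75/2) ≈ 6.1237


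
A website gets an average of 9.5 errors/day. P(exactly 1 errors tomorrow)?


Poisson(λ=9.5): P(X=1) = e^(-λ)×λ^k/k!
= e^(-9.5) × 9.5^1 / 1!
≈ 7.485182989e-05 × 9.5 / 1 ≈ 0.000711

P(X=1) ≈ 0.000711 ≈ 0.07%


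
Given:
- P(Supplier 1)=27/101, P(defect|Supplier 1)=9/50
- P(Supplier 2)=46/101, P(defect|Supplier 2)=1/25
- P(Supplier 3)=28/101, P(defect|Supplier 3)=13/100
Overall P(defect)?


P(B) = Σ P(B|Aᵢ)×P(Aᵢ)
  9/50×27/101 = 243/5050
  1/25×46/101 = 46/2525
  13/100×28/101 = 91/2525
Sum = 517/5050

P(defect) = 517/5050 ≈ 10.24%


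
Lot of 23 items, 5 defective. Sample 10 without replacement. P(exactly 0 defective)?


Hypergeometric: C(5,0)×C(18,10)/C(23,10)
= 1×43758/1144066 = 117/3059

P(X=0) = 117/3059 ≈ 3.82%


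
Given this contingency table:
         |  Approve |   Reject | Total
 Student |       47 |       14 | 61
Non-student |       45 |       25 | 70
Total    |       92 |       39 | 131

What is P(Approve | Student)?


P(Approve | Student) = 47/(47+14) = 47/61

P(Approve|Student) = 47/61 ≈ 77.05%


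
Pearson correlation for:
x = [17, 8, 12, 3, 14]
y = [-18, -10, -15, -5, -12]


n=5, Σx=54, Σy=-60, Σxy=-749, Σx²=702, Σy²=818
r = (5×(-749) - 54×(-60))/√((5×702 - 54²)(5×818 - (-60)²))
= -505/√(594×490) = -505/√291060 ≈ -505/539.4998 ≈ -0.9361

r ≈ -0.9361


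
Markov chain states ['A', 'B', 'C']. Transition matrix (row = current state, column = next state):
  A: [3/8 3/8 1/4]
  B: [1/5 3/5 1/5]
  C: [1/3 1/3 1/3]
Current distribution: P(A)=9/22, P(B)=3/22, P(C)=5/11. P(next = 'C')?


P(next=C) = Σᵢ P(now=i)×P(i→C)
= 9/22×1/4 + 3/22×1/5 + 5/11×1/3
= 9/88 + 3/110 + 5/33 = 371/1320

P = 371/1320 ≈ 0.2811


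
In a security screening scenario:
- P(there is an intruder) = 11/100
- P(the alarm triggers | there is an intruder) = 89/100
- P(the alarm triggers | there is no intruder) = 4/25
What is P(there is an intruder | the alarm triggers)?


Using Bayes' theorem:
P(A|B) = P(B|A)·P(A) / P(B)

P(the alarm triggers) = 89/100 × 11/100 + 4/25 × 89/100
= 979/10000 + 89/625 = 2403/10000

P(there is an intruder|the alarm triggers) = (979/10000) / (2403/10000) = 11/27

P(there is an intruder|the alarm triggers) = 11/27 ≈ 40.74%


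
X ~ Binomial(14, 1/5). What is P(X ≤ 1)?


P(X ≤ 1) = Σ P(X=i) for i=0..1
P(X=0) = 268435456/6103515625
P(X=1) = 939524096/6103515625
Sum = 1207959552/6103515625

P(X ≤ 1) = 1207959552/6103515625 ≈ 19.79%


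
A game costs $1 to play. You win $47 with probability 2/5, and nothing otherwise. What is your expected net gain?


E[gain] = (47-1)×2/5 + (-1)×3/5
= 92/5 - 3/5 = 89/5

Expected net gain = $89/5 ≈ $17.80


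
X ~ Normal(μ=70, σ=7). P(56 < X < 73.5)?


z₁=(56-70)/7=-2.0, z₂=(73.5-70)/7=0.5
P = Φ(0.5) - Φ(-2.0) = 0.691462 - 0.022750 = 0.668712 ≈ 0.6687

P(56 < X < 73.5) ≈ 0.6687


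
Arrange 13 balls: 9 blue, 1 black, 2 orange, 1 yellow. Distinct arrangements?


13!/(9!×1!×2!×1!) = 8580

8580


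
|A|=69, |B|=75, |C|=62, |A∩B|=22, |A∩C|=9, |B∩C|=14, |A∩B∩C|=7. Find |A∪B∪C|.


|A∪B∪C| = 69+75+62-22-9-14+7 = 168

|A∪B∪C| = 168


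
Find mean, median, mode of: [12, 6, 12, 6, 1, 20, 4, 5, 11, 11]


Sorted: [1, 4, 5, 6, 6, 11, 11, 12, 12, 20]
Mean = 88/10 = 44/5
Median = 17/2
Freq: {12: 2, 6: 2, 1: 1, 20: 1, 4: 1, 5: 1, 11: 2}
Mode: [6, 11, 12]

Mean=44/5, Median=17/2, Mode=[6, 11, 12]


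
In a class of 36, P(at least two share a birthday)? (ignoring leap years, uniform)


P(all different) = Π(365-i)/365 for i=0..35
= 0.167818
P(match) = 1 - 0.167818 = 0.832182

P ≈ 0.8322 ≈ 83.22%


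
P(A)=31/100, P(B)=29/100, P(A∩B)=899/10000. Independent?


P(A)×P(B) = 899/10000
P(A∩B) = 899/10000
Equal ✓ → Independent

Yes, independent


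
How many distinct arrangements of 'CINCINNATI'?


Letters: 10, freq: {'C': 2, 'I': 3, 'N': 3, 'A': 1, 'T': 1}
10!/(2!×3!×3!×1!×1!) = 3628800/72 = 50400

50400


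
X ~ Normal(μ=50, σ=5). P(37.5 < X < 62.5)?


z₁=(37.5-50)/5=-2.5, z₂=(62.5-50)/5=2.5
P = Φ(2.5) - Φ(-2.5) = 0.993790 - 0.006210 = 0.987580 ≈ 0.9876

P(37.5 < X < 62.5) ≈ 0.9876


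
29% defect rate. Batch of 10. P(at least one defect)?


P(all good) = (71/100)^10 = 3255243551009881201/100000000000000000000
P(≥1 defect) = 96744756448990118799/100000000000000000000

P = 96744756448990118799/100000000000000000000 ≈ 96.74%


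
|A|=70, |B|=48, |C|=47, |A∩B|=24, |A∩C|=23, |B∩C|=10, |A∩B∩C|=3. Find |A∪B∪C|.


|A∪B∪C| = 70+48+47-24-23-10+3 = 111

|A∪B∪C| = 111


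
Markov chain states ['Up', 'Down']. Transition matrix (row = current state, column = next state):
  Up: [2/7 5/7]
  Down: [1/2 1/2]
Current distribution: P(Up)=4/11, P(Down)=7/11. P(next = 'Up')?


P(next=Up) = Σᵢ P(now=i)×P(i→Up)
= 4/11×2/7 + 7/11×1/2
= 8/77 + 7/22 = 65/154

P = 65/154 ≈ 0.4221


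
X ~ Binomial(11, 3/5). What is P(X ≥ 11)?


P(X ≥ 11) = Σ P(X=i) for i=11..11
P(X=11) = 177147/48828125
Sum = 177147/48828125

P(X ≥ 11) = 177147/48828125 ≈ 0.36%


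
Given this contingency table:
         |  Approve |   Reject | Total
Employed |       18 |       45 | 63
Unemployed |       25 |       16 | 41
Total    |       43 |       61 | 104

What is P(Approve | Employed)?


P(Approve | Employed) = 18/(18+45) = 18/63 = 2/7

P(Approve|Employed) = 2/7 ≈ 28.57%


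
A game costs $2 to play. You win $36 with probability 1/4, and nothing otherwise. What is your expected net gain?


E[gain] = (36-2)×1/4 + (-2)×3/4
= 17/2 - 3/2 = 7

Expected net gain = $7 ≈ $7.00


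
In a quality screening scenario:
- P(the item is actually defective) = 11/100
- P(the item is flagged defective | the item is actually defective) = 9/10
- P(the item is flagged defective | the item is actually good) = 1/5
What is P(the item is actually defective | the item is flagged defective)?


Using Bayes' theorem:
P(A|B) = P(B|A)·P(A) / P(B)

P(the item is flagged defective) = 9/10 × 11/100 + 1/5 × 89/100
= 99/1000 + 89/500 = 277/1000

P(the item is actually defective|the item is flagged defective) = (99/1000) / (277/1000) = 99/277

P(the item is actually defective|the item is flagged defective) = 99/277 ≈ 35.74%


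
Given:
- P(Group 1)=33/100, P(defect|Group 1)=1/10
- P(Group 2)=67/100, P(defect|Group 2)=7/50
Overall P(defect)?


P(B) = Σ P(B|Aᵢ)×P(Aᵢ)
  1/10×33/100 = 33/1000
  7/50×67/100 = 469/5000
Sum = 317/2500

P(defect) = 317/2500 ≈ 12.68%


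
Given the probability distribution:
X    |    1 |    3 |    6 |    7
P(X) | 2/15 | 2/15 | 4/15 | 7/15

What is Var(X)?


E[X] = 27/5
E[X²] = 169/5
Var(X) = E[X²] - (E[X])² = 169/5 - 729/25 = 116/25

Var(X) = 116/25 ≈ 4.6400


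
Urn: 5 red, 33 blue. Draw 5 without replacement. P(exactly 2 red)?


Hypergeometric: C(5,2)×C(33,3)/C(38,5)
= 10×5456/501942 = 27280/250971

P(X=2) = 27280/250971 ≈ 10.87%


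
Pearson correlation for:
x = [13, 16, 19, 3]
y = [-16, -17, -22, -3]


n=4, Σx=51, Σy=-58, Σxy=-907, Σx²=795, Σy²=1038
r = (4×(-907) - 51×(-58))/√((4×795 - 51²)(4×1038 - (-58)²))
= -670/√(579×788) = -670/√456252 ≈ -670/675.4643 ≈ -0.9919

r ≈ -0.9919


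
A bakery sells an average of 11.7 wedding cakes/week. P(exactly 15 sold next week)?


Poisson(λ=11.7): P(X=15) = e^(-λ)×λ^k/k!
= e^(-11.7) × 11.7^15 / 15!
≈ 8.293819161e-06 × 1.05387214599e+16 / 1307674368000 ≈ 0.066841

P(X=15) ≈ 0.066841 ≈ 6.68%


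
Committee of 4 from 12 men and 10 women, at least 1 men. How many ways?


Count by #men:
  1M,3W: C(12,1)×C(10,3)=1440
  2M,2W: C(12,2)×C(10,2)=2970
  3M,1W: C(12,3)×C(10,1)=2200
  4M,0W: C(12,4)×C(10,0)=495
Total = 7105

7105


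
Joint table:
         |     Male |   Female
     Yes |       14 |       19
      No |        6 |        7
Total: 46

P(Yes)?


P(Yes) = (14+19)/46 = 33/46

P(Yes) = 33/46 ≈ 71.74%
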